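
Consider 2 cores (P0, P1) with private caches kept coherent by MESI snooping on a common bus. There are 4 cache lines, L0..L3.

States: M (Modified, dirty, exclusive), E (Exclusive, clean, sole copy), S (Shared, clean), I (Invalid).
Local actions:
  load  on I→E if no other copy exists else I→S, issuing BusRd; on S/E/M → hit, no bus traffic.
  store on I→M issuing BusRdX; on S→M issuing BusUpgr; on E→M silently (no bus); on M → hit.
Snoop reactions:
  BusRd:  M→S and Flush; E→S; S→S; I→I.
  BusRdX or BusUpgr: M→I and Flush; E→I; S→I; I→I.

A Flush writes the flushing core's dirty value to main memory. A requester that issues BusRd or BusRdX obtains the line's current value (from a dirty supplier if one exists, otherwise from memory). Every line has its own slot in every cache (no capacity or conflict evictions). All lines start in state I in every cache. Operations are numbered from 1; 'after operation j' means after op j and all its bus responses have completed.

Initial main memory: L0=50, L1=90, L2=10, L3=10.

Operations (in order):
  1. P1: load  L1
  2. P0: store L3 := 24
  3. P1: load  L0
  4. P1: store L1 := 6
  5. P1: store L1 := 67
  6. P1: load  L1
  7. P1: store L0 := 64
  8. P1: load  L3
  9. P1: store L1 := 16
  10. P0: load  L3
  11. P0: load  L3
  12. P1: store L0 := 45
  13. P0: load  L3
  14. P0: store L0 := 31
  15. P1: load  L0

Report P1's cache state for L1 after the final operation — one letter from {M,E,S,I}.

state = M

step 1: P1: load  L1  ⟶  IE  (L1)  txn=BusRd  M[L1]=90
step 2: P0: store L3 := 24  ⟶  MI  (L3)  txn=BusRdX  M[L3]=10
step 3: P1: load  L0  ⟶  IE  (L0)  txn=BusRd  M[L0]=50
step 4: P1: store L1 := 6  ⟶  IM  (L1)  txn=∅  M[L1]=90
step 5: P1: store L1 := 67  ⟶  IM  (L1)  txn=∅  M[L1]=90
step 6: P1: load  L1  ⟶  IM  (L1)  txn=∅  M[L1]=90
step 7: P1: store L0 := 64  ⟶  IM  (L0)  txn=∅  M[L0]=50
step 8: P1: load  L3  ⟶  SS  (L3)  txn=BusRd+Flush  M[L3]=24
step 9: P1: store L1 := 16  ⟶  IM  (L1)  txn=∅  M[L1]=90
step 10: P0: load  L3  ⟶  SS  (L3)  txn=∅  M[L3]=24
step 11: P0: load  L3  ⟶  SS  (L3)  txn=∅  M[L3]=24
step 12: P1: store L0 := 45  ⟶  IM  (L0)  txn=∅  M[L0]=50
step 13: P0: load  L3  ⟶  SS  (L3)  txn=∅  M[L3]=24
step 14: P0: store L0 := 31  ⟶  MI  (L0)  txn=BusRdX+Flush  M[L0]=45
step 15: P1: load  L0  ⟶  SS  (L0)  txn=BusRd+Flush  M[L0]=31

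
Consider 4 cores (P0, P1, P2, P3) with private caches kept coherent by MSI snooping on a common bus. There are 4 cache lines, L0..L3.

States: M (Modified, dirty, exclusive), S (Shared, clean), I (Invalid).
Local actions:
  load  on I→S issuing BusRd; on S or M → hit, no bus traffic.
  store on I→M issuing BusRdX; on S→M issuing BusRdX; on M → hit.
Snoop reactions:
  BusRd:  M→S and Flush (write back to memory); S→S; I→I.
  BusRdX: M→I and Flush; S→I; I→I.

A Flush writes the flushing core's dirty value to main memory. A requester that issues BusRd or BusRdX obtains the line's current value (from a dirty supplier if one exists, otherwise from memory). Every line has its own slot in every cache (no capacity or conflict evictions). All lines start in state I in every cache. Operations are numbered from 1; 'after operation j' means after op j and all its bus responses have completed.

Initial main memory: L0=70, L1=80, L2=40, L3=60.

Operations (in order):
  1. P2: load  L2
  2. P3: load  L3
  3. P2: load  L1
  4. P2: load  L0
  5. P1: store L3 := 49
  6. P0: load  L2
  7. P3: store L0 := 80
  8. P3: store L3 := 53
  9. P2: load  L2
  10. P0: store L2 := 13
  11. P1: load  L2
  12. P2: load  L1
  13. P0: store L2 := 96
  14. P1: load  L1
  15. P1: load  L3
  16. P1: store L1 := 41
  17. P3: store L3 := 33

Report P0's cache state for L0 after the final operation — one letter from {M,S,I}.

step 1: P2: load  L2  ⟶  IISI  (L2)  txn=BusRd  M[L2]=40
step 2: P3: load  L3  ⟶  IIIS  (L3)  txn=BusRd  M[L3]=60
step 3: P2: load  L1  ⟶  IISI  (L1)  txn=BusRd  M[L1]=80
step 4: P2: load  L0  ⟶  IISI  (L0)  txn=BusRd  M[L0]=70
step 5: P1: store L3 := 49  ⟶  IMII  (L3)  txn=BusRdX  M[L3]=60
step 6: P0: load  L2  ⟶  SISI  (L2)  txn=BusRd  M[L2]=40
step 7: P3: store L0 := 80  ⟶  IIIM  (L0)  txn=BusRdX  M[L0]=70
step 8: P3: store L3 := 53  ⟶  IIIM  (L3)  txn=BusRdX+Flush  M[L3]=49
step 9: P2: load  L2  ⟶  SISI  (L2)  txn=∅  M[L2]=40
step 10: P0: store L2 := 13  ⟶  MIII  (L2)  txn=BusRdX  M[L2]=40
step 11: P1: load  L2  ⟶  SSII  (L2)  txn=BusRd+Flush  M[L2]=13
step 12: P2: load  L1  ⟶  IISI  (L1)  txn=∅  M[L1]=80
step 13: P0: store L2 := 96  ⟶  MIII  (L2)  txn=BusRdX  M[L2]=13
step 14: P1: load  L1  ⟶  ISSI  (L1)  txn=BusRd  M[L1]=80
step 15: P1: load  L3  ⟶  ISIS  (L3)  txn=BusRd+Flush  M[L3]=53
step 16: P1: store L1 := 41  ⟶  IMII  (L1)  txn=BusRdX  M[L1]=80
step 17: P3: store L3 := 33  ⟶  IIIM  (L3)  txn=BusRdX  M[L3]=53

state = I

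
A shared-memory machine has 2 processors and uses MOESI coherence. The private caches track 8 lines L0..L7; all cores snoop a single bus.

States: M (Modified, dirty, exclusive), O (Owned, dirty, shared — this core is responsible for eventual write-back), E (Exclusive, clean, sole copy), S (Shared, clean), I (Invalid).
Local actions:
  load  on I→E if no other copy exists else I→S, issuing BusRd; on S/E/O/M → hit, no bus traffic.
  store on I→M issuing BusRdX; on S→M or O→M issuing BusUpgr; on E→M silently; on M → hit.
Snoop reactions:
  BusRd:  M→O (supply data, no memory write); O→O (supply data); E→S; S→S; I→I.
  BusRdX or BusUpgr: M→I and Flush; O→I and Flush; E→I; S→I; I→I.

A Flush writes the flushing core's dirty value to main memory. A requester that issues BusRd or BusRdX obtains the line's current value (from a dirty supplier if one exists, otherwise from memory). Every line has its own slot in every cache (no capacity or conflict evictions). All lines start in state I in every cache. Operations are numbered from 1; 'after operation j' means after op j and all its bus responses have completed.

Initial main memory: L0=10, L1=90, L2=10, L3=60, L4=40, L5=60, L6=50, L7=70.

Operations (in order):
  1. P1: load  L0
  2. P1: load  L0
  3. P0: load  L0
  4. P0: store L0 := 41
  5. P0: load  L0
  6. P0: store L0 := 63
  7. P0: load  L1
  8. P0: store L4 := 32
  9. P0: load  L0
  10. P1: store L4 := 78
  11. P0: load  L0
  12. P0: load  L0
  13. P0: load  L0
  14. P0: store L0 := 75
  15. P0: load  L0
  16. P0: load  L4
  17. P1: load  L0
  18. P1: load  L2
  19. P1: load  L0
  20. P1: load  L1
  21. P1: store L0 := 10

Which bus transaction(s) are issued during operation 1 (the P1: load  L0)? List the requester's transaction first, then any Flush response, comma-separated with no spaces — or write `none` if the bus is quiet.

bus = BusRd

step 1: P1: load  L0  ⟶  IE  (L0)  txn=BusRd  M[L0]=10
step 2: P1: load  L0  ⟶  IE  (L0)  txn=∅  M[L0]=10
step 3: P0: load  L0  ⟶  SS  (L0)  txn=BusRd  M[L0]=10
step 4: P0: store L0 := 41  ⟶  MI  (L0)  txn=BusUpgr  M[L0]=10
step 5: P0: load  L0  ⟶  MI  (L0)  txn=∅  M[L0]=10
step 6: P0: store L0 := 63  ⟶  MI  (L0)  txn=∅  M[L0]=10
step 7: P0: load  L1  ⟶  EI  (L1)  txn=BusRd  M[L1]=90
step 8: P0: store L4 := 32  ⟶  MI  (L4)  txn=BusRdX  M[L4]=40
step 9: P0: load  L0  ⟶  MI  (L0)  txn=∅  M[L0]=10
step 10: P1: store L4 := 78  ⟶  IM  (L4)  txn=BusRdX+Flush  M[L4]=32
step 11: P0: load  L0  ⟶  MI  (L0)  txn=∅  M[L0]=10
step 12: P0: load  L0  ⟶  MI  (L0)  txn=∅  M[L0]=10
step 13: P0: load  L0  ⟶  MI  (L0)  txn=∅  M[L0]=10
step 14: P0: store L0 := 75  ⟶  MI  (L0)  txn=∅  M[L0]=10
step 15: P0: load  L0  ⟶  MI  (L0)  txn=∅  M[L0]=10
step 16: P0: load  L4  ⟶  SO  (L4)  txn=BusRd  M[L4]=32
step 17: P1: load  L0  ⟶  OS  (L0)  txn=BusRd  M[L0]=10
step 18: P1: load  L2  ⟶  IE  (L2)  txn=BusRd  M[L2]=10
step 19: P1: load  L0  ⟶  OS  (L0)  txn=∅  M[L0]=10
step 20: P1: load  L1  ⟶  SS  (L1)  txn=BusRd  M[L1]=90
step 21: P1: store L0 := 10  ⟶  IM  (L0)  txn=BusUpgr+Flush  M[L0]=75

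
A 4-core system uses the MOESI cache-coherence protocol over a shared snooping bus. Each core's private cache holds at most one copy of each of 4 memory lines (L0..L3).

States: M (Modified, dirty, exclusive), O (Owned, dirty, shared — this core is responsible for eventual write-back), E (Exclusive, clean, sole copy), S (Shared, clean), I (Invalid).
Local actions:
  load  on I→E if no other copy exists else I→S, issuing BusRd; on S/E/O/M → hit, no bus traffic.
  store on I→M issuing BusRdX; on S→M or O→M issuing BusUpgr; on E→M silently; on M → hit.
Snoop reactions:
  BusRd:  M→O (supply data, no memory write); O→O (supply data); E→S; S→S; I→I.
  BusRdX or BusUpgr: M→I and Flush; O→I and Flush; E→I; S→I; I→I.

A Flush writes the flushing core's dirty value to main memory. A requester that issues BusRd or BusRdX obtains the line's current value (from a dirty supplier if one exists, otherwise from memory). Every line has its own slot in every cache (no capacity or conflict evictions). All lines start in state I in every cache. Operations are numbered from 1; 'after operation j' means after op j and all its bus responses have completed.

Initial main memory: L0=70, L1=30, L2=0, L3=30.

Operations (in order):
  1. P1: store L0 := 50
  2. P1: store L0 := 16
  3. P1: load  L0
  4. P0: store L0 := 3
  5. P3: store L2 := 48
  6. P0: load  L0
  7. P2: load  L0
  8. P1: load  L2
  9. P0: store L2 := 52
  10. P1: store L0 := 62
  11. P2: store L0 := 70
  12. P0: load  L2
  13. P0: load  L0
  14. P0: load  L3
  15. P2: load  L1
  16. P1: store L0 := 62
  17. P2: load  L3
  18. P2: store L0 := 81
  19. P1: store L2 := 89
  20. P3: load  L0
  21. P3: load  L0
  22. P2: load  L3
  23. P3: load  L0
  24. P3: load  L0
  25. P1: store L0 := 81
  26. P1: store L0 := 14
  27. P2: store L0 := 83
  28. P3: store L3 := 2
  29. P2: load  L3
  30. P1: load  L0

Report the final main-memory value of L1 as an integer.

step 1: P1: store L0 := 50  ⟶  IMII  (L0)  txn=BusRdX  M[L0]=70
step 2: P1: store L0 := 16  ⟶  IMII  (L0)  txn=∅  M[L0]=70
step 3: P1: load  L0  ⟶  IMII  (L0)  txn=∅  M[L0]=70
step 4: P0: store L0 := 3  ⟶  MIII  (L0)  txn=BusRdX+Flush  M[L0]=16
step 5: P3: store L2 := 48  ⟶  IIIM  (L2)  txn=BusRdX  M[L2]=0
step 6: P0: load  L0  ⟶  MIII  (L0)  txn=∅  M[L0]=16
step 7: P2: load  L0  ⟶  OISI  (L0)  txn=BusRd  M[L0]=16
step 8: P1: load  L2  ⟶  ISIO  (L2)  txn=BusRd  M[L2]=0
step 9: P0: store L2 := 52  ⟶  MIII  (L2)  txn=BusRdX+Flush  M[L2]=48
step 10: P1: store L0 := 62  ⟶  IMII  (L0)  txn=BusRdX+Flush  M[L0]=3
step 11: P2: store L0 := 70  ⟶  IIMI  (L0)  txn=BusRdX+Flush  M[L0]=62
step 12: P0: load  L2  ⟶  MIII  (L2)  txn=∅  M[L2]=48
step 13: P0: load  L0  ⟶  SIOI  (L0)  txn=BusRd  M[L0]=62
step 14: P0: load  L3  ⟶  EIII  (L3)  txn=BusRd  M[L3]=30
step 15: P2: load  L1  ⟶  IIEI  (L1)  txn=BusRd  M[L1]=30
step 16: P1: store L0 := 62  ⟶  IMII  (L0)  txn=BusRdX+Flush  M[L0]=70
step 17: P2: load  L3  ⟶  SISI  (L3)  txn=BusRd  M[L3]=30
step 18: P2: store L0 := 81  ⟶  IIMI  (L0)  txn=BusRdX+Flush  M[L0]=62
step 19: P1: store L2 := 89  ⟶  IMII  (L2)  txn=BusRdX+Flush  M[L2]=52
step 20: P3: load  L0  ⟶  IIOS  (L0)  txn=BusRd  M[L0]=62
step 21: P3: load  L0  ⟶  IIOS  (L0)  txn=∅  M[L0]=62
step 22: P2: load  L3  ⟶  SISI  (L3)  txn=∅  M[L3]=30
step 23: P3: load  L0  ⟶  IIOS  (L0)  txn=∅  M[L0]=62
step 24: P3: load  L0  ⟶  IIOS  (L0)  txn=∅  M[L0]=62
step 25: P1: store L0 := 81  ⟶  IMII  (L0)  txn=BusRdX+Flush  M[L0]=81
step 26: P1: store L0 := 14  ⟶  IMII  (L0)  txn=∅  M[L0]=81
step 27: P2: store L0 := 83  ⟶  IIMI  (L0)  txn=BusRdX+Flush  M[L0]=14
step 28: P3: store L3 := 2  ⟶  IIIM  (L3)  txn=BusRdX  M[L3]=30
step 29: P2: load  L3  ⟶  IISO  (L3)  txn=BusRd  M[L3]=30
step 30: P1: load  L0  ⟶  ISOI  (L0)  txn=BusRd  M[L0]=14

memory[L1] = 30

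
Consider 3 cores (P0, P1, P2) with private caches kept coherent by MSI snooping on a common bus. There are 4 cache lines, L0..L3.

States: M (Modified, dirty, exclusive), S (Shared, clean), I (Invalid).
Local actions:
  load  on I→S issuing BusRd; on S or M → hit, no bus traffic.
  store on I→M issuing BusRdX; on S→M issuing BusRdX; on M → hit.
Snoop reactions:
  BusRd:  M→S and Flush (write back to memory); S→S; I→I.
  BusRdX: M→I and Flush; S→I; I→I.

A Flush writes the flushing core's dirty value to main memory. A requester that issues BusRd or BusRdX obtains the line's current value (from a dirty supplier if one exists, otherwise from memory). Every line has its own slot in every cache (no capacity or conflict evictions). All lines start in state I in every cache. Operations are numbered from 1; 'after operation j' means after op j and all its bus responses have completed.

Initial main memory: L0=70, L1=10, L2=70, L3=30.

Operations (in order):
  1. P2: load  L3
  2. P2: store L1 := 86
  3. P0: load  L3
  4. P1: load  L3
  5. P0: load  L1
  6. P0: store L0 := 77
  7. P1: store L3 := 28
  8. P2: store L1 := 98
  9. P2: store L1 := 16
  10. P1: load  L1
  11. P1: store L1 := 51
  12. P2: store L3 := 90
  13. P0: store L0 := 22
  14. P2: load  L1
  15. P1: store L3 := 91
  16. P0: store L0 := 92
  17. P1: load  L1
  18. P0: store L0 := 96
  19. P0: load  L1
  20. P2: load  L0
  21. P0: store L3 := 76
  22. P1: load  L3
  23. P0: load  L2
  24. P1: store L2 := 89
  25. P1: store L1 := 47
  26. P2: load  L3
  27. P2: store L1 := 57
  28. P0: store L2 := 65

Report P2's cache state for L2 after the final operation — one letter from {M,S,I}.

state = I

step 1: P2: load  L3  ⟶  IIS  (L3)  txn=BusRd  M[L3]=30
step 2: P2: store L1 := 86  ⟶  IIM  (L1)  txn=BusRdX  M[L1]=10
step 3: P0: load  L3  ⟶  SIS  (L3)  txn=BusRd  M[L3]=30
step 4: P1: load  L3  ⟶  SSS  (L3)  txn=BusRd  M[L3]=30
step 5: P0: load  L1  ⟶  SIS  (L1)  txn=BusRd+Flush  M[L1]=86
step 6: P0: store L0 := 77  ⟶  MII  (L0)  txn=BusRdX  M[L0]=70
step 7: P1: store L3 := 28  ⟶  IMI  (L3)  txn=BusRdX  M[L3]=30
step 8: P2: store L1 := 98  ⟶  IIM  (L1)  txn=BusRdX  M[L1]=86
step 9: P2: store L1 := 16  ⟶  IIM  (L1)  txn=∅  M[L1]=86
step 10: P1: load  L1  ⟶  ISS  (L1)  txn=BusRd+Flush  M[L1]=16
step 11: P1: store L1 := 51  ⟶  IMI  (L1)  txn=BusRdX  M[L1]=16
step 12: P2: store L3 := 90  ⟶  IIM  (L3)  txn=BusRdX+Flush  M[L3]=28
step 13: P0: store L0 := 22  ⟶  MII  (L0)  txn=∅  M[L0]=70
step 14: P2: load  L1  ⟶  ISS  (L1)  txn=BusRd+Flush  M[L1]=51
step 15: P1: store L3 := 91  ⟶  IMI  (L3)  txn=BusRdX+Flush  M[L3]=90
step 16: P0: store L0 := 92  ⟶  MII  (L0)  txn=∅  M[L0]=70
step 17: P1: load  L1  ⟶  ISS  (L1)  txn=∅  M[L1]=51
step 18: P0: store L0 := 96  ⟶  MII  (L0)  txn=∅  M[L0]=70
step 19: P0: load  L1  ⟶  SSS  (L1)  txn=BusRd  M[L1]=51
step 20: P2: load  L0  ⟶  SIS  (L0)  txn=BusRd+Flush  M[L0]=96
step 21: P0: store L3 := 76  ⟶  MII  (L3)  txn=BusRdX+Flush  M[L3]=91
step 22: P1: load  L3  ⟶  SSI  (L3)  txn=BusRd+Flush  M[L3]=76
step 23: P0: load  L2  ⟶  SII  (L2)  txn=BusRd  M[L2]=70
step 24: P1: store L2 := 89  ⟶  IMI  (L2)  txn=BusRdX  M[L2]=70
step 25: P1: store L1 := 47  ⟶  IMI  (L1)  txn=BusRdX  M[L1]=51
step 26: P2: load  L3  ⟶  SSS  (L3)  txn=BusRd  M[L3]=76
step 27: P2: store L1 := 57  ⟶  IIM  (L1)  txn=BusRdX+Flush  M[L1]=47
step 28: P0: store L2 := 65  ⟶  MII  (L2)  txn=BusRdX+Flush  M[L2]=89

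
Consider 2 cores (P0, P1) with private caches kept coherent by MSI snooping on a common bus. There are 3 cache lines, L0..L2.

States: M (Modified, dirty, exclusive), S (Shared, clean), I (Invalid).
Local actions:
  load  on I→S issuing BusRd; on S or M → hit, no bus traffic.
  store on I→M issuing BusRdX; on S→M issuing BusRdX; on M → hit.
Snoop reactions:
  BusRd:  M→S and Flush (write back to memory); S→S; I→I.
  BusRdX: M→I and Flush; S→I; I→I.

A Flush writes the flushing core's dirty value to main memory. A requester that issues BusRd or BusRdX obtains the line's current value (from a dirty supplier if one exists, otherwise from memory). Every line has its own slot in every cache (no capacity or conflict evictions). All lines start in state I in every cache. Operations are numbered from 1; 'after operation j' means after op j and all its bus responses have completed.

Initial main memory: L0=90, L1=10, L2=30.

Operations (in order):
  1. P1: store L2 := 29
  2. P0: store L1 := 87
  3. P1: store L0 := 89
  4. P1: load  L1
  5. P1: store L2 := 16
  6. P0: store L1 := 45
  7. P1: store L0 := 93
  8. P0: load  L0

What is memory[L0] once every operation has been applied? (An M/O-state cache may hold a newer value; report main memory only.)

1. P1: store L2 := 29  bus=[BusRdX]  L2: P0=I P1=M  mem[L2]=30
2. P0: store L1 := 87  bus=[BusRdX]  L1: P0=M P1=I  mem[L1]=10
3. P1: store L0 := 89  bus=[BusRdX]  L0: P0=I P1=M  mem[L0]=90
4. P1: load  L1  bus=[BusRd,Flush]  L1: P0=S P1=S  mem[L1]=87
5. P1: store L2 := 16  bus=[-]  L2: P0=I P1=M  mem[L2]=30
6. P0: store L1 := 45  bus=[BusRdX]  L1: P0=M P1=I  mem[L1]=87
7. P1: store L0 := 93  bus=[-]  L0: P0=I P1=M  mem[L0]=90
8. P0: load  L0  bus=[BusRd,Flush]  L0: P0=S P1=S  mem[L0]=93

memory[L0] = 93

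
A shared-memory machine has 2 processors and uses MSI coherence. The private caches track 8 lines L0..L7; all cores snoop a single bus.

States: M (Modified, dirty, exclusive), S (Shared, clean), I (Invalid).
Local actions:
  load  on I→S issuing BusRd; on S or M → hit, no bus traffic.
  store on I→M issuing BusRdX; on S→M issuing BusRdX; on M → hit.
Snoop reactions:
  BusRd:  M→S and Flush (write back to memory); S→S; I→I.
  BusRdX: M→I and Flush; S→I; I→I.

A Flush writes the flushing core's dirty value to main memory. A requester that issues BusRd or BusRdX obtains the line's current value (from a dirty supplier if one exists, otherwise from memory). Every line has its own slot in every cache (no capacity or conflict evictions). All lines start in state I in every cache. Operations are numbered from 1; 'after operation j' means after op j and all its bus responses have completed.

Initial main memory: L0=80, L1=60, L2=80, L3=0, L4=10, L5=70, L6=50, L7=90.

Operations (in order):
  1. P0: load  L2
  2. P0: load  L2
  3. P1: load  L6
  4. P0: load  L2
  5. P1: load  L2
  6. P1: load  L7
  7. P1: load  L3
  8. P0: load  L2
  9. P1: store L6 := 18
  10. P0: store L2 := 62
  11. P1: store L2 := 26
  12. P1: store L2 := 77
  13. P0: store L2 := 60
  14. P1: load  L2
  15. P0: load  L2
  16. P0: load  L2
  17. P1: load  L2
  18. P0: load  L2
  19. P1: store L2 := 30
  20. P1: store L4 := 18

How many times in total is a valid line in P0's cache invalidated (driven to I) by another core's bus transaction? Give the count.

invalidations = 2

  op1 P0: load  L2 → S/I on L2; bus BusRd; mem=80
  op2 P0: load  L2 → S/I on L2; bus (none); mem=80
  op3 P1: load  L6 → I/S on L6; bus BusRd; mem=50
  op4 P0: load  L2 → S/I on L2; bus (none); mem=80
  op5 P1: load  L2 → S/S on L2; bus BusRd; mem=80
  op6 P1: load  L7 → I/S on L7; bus BusRd; mem=90
  op7 P1: load  L3 → I/S on L3; bus BusRd; mem=0
  op8 P0: load  L2 → S/S on L2; bus (none); mem=80
  op9 P1: store L6 := 18 → I/M on L6; bus BusRdX; mem=50
  op10 P0: store L2 := 62 → M/I on L2; bus BusRdX; mem=80
  op11 P1: store L2 := 26 → I/M on L2; bus BusRdX Flush; mem=62
  op12 P1: store L2 := 77 → I/M on L2; bus (none); mem=62
  op13 P0: store L2 := 60 → M/I on L2; bus BusRdX Flush; mem=77
  op14 P1: load  L2 → S/S on L2; bus BusRd Flush; mem=60
  op15 P0: load  L2 → S/S on L2; bus (none); mem=60
  op16 P0: load  L2 → S/S on L2; bus (none); mem=60
  op17 P1: load  L2 → S/S on L2; bus (none); mem=60
  op18 P0: load  L2 → S/S on L2; bus (none); mem=60
  op19 P1: store L2 := 30 → I/M on L2; bus BusRdX; mem=60
  op20 P1: store L4 := 18 → I/M on L4; bus BusRdX; mem=10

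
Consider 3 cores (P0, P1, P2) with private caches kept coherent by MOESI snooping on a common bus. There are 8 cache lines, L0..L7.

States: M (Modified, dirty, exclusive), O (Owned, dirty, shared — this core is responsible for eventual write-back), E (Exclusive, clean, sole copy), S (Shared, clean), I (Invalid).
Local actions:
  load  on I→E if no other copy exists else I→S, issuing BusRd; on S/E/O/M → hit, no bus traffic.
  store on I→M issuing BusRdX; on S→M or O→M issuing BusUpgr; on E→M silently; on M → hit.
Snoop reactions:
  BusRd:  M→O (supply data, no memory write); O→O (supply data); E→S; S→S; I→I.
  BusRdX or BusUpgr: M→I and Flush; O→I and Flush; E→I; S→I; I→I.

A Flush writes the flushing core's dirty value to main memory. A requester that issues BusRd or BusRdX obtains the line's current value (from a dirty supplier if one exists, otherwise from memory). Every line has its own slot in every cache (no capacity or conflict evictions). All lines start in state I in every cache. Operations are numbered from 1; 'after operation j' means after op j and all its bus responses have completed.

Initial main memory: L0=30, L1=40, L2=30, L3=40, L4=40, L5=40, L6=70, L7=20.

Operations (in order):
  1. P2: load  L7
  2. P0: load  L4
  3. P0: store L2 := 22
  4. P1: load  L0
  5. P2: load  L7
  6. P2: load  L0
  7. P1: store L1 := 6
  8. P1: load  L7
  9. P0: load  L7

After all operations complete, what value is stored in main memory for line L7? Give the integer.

memory[L7] = 20

[1] P2: load  L7 | P0:I, P1:I, P2:E(20) | bus: BusRd
[2] P0: load  L4 | P0:E(40), P1:I, P2:I | bus: BusRd
[3] P0: store L2 := 22 | P0:M(22), P1:I, P2:I | bus: BusRdX
[4] P1: load  L0 | P0:I, P1:E(30), P2:I | bus: BusRd
[5] P2: load  L7 | P0:I, P1:I, P2:E(20) | bus: none
[6] P2: load  L0 | P0:I, P1:S(30), P2:S(30) | bus: BusRd
[7] P1: store L1 := 6 | P0:I, P1:M(6), P2:I | bus: BusRdX
[8] P1: load  L7 | P0:I, P1:S(20), P2:S(20) | bus: BusRd
[9] P0: load  L7 | P0:S(20), P1:S(20), P2:S(20) | bus: BusRd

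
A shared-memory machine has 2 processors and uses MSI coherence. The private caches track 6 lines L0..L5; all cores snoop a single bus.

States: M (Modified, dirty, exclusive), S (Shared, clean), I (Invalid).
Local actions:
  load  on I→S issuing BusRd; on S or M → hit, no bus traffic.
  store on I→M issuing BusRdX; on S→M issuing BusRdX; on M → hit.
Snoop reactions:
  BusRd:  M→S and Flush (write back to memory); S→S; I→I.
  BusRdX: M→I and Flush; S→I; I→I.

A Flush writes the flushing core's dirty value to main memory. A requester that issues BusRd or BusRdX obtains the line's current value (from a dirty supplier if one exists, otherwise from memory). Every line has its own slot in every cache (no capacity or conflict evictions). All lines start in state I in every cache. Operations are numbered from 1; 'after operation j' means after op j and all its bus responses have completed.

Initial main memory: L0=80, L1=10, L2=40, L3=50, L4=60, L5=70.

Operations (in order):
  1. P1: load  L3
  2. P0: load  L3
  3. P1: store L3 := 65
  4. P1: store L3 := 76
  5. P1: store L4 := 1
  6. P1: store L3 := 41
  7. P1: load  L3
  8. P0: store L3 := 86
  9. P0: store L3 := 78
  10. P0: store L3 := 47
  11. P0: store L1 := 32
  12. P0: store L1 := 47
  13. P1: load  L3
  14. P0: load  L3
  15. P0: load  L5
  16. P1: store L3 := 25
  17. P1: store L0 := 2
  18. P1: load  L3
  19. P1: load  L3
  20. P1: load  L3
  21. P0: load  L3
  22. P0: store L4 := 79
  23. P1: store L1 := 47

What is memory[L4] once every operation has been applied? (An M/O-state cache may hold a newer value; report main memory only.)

memory[L4] = 1

  op1 P1: load  L3 → I/S on L3; bus BusRd; mem=50
  op2 P0: load  L3 → S/S on L3; bus BusRd; mem=50
  op3 P1: store L3 := 65 → I/M on L3; bus BusRdX; mem=50
  op4 P1: store L3 := 76 → I/M on L3; bus (none); mem=50
  op5 P1: store L4 := 1 → I/M on L4; bus BusRdX; mem=60
  op6 P1: store L3 := 41 → I/M on L3; bus (none); mem=50
  op7 P1: load  L3 → I/M on L3; bus (none); mem=50
  op8 P0: store L3 := 86 → M/I on L3; bus BusRdX Flush; mem=41
  op9 P0: store L3 := 78 → M/I on L3; bus (none); mem=41
  op10 P0: store L3 := 47 → M/I on L3; bus (none); mem=41
  op11 P0: store L1 := 32 → M/I on L1; bus BusRdX; mem=10
  op12 P0: store L1 := 47 → M/I on L1; bus (none); mem=10
  op13 P1: load  L3 → S/S on L3; bus BusRd Flush; mem=47
  op14 P0: load  L3 → S/S on L3; bus (none); mem=47
  op15 P0: load  L5 → S/I on L5; bus BusRd; mem=70
  op16 P1: store L3 := 25 → I/M on L3; bus BusRdX; mem=47
  op17 P1: store L0 := 2 → I/M on L0; bus BusRdX; mem=80
  op18 P1: load  L3 → I/M on L3; bus (none); mem=47
  op19 P1: load  L3 → I/M on L3; bus (none); mem=47
  op20 P1: load  L3 → I/M on L3; bus (none); mem=47
  op21 P0: load  L3 → S/S on L3; bus BusRd Flush; mem=25
  op22 P0: store L4 := 79 → M/I on L4; bus BusRdX Flush; mem=1
  op23 P1: store L1 := 47 → I/M on L1; bus BusRdX Flush; mem=47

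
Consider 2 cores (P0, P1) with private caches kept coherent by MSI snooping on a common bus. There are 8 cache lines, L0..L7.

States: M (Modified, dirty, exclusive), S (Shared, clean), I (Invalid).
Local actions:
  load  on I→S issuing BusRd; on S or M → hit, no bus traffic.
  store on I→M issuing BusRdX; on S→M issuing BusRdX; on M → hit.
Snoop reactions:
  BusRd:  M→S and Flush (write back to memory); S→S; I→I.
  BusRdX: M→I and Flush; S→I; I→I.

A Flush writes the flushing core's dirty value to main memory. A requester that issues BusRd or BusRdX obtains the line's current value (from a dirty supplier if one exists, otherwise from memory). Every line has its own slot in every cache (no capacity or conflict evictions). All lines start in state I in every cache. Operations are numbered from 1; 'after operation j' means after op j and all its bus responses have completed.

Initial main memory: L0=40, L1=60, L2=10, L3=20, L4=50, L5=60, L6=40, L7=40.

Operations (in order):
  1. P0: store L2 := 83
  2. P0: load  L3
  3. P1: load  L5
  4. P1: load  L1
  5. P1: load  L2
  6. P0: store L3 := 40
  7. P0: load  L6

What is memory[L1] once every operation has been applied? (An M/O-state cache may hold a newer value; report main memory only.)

memory[L1] = 60

step 1: P0: store L2 := 83  ⟶  MI  (L2)  txn=BusRdX  M[L2]=10
step 2: P0: load  L3  ⟶  SI  (L3)  txn=BusRd  M[L3]=20
step 3: P1: load  L5  ⟶  IS  (L5)  txn=BusRd  M[L5]=60
step 4: P1: load  L1  ⟶  IS  (L1)  txn=BusRd  M[L1]=60
step 5: P1: load  L2  ⟶  SS  (L2)  txn=BusRd+Flush  M[L2]=83
step 6: P0: store L3 := 40  ⟶  MI  (L3)  txn=BusRdX  M[L3]=20
step 7: P0: load  L6  ⟶  SI  (L6)  txn=BusRd  M[L6]=40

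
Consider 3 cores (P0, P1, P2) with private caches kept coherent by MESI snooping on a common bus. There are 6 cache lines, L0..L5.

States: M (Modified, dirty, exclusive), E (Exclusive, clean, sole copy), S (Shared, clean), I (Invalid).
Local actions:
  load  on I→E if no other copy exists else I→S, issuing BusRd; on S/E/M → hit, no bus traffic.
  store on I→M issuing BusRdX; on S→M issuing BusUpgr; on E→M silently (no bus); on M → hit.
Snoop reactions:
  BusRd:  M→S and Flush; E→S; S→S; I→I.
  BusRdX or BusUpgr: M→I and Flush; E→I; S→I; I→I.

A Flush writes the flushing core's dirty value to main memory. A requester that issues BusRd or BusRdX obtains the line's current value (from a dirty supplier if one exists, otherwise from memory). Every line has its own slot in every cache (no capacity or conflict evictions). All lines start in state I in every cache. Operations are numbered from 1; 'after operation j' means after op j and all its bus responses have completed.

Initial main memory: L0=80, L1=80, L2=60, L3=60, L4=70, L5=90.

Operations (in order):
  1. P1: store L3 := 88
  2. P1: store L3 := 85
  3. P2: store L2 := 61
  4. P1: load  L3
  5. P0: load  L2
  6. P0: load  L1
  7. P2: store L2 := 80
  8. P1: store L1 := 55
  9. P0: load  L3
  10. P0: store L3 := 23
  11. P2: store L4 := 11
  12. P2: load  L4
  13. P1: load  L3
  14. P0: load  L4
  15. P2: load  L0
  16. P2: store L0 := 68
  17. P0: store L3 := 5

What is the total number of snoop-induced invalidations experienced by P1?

[1] P1: store L3 := 88 | P0:I, P1:M(88), P2:I | bus: BusRdX
[2] P1: store L3 := 85 | P0:I, P1:M(85), P2:I | bus: none
[3] P2: store L2 := 61 | P0:I, P1:I, P2:M(61) | bus: BusRdX
[4] P1: load  L3 | P0:I, P1:M(85), P2:I | bus: none
[5] P0: load  L2 | P0:S(61), P1:I, P2:S(61) | bus: BusRd,Flush
[6] P0: load  L1 | P0:E(80), P1:I, P2:I | bus: BusRd
[7] P2: store L2 := 80 | P0:I, P1:I, P2:M(80) | bus: BusUpgr
[8] P1: store L1 := 55 | P0:I, P1:M(55), P2:I | bus: BusRdX
[9] P0: load  L3 | P0:S(85), P1:S(85), P2:I | bus: BusRd,Flush
[10] P0: store L3 := 23 | P0:M(23), P1:I, P2:I | bus: BusUpgr
[11] P2: store L4 := 11 | P0:I, P1:I, P2:M(11) | bus: BusRdX
[12] P2: load  L4 | P0:I, P1:I, P2:M(11) | bus: none
[13] P1: load  L3 | P0:S(23), P1:S(23), P2:I | bus: BusRd,Flush
[14] P0: load  L4 | P0:S(11), P1:I, P2:S(11) | bus: BusRd,Flush
[15] P2: load  L0 | P0:I, P1:I, P2:E(80) | bus: BusRd
[16] P2: store L0 := 68 | P0:I, P1:I, P2:M(68) | bus: none
[17] P0: store L3 := 5 | P0:M(5), P1:I, P2:I | bus: BusUpgr

invalidations = 2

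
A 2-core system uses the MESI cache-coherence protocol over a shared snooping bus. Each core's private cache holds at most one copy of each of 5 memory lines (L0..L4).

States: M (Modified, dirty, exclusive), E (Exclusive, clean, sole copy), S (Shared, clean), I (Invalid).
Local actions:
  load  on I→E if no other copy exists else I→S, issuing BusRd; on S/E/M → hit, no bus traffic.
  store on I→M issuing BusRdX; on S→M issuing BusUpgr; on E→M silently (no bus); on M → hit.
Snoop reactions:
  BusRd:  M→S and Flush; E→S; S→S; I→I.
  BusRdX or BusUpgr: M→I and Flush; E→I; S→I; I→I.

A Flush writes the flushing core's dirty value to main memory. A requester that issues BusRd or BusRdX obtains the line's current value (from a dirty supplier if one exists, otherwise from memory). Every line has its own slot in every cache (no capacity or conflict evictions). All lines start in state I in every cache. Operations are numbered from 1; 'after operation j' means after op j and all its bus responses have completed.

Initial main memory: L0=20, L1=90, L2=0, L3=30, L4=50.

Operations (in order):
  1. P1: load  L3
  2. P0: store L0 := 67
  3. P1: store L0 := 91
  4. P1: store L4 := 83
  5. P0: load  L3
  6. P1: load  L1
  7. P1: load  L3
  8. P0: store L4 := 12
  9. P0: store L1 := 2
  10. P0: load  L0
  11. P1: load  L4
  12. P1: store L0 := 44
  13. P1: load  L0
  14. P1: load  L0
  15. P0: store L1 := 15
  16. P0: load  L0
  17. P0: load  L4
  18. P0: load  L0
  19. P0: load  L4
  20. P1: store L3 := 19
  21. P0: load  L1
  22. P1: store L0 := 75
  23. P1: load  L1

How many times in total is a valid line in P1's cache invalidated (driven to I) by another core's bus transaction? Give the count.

[1] P1: load  L3 | P0:I, P1:E(30) | bus: BusRd
[2] P0: store L0 := 67 | P0:M(67), P1:I | bus: BusRdX
[3] P1: store L0 := 91 | P0:I, P1:M(91) | bus: BusRdX,Flush
[4] P1: store L4 := 83 | P0:I, P1:M(83) | bus: BusRdX
[5] P0: load  L3 | P0:S(30), P1:S(30) | bus: BusRd
[6] P1: load  L1 | P0:I, P1:E(90) | bus: BusRd
[7] P1: load  L3 | P0:S(30), P1:S(30) | bus: none
[8] P0: store L4 := 12 | P0:M(12), P1:I | bus: BusRdX,Flush
[9] P0: store L1 := 2 | P0:M(2), P1:I | bus: BusRdX
[10] P0: load  L0 | P0:S(91), P1:S(91) | bus: BusRd,Flush
[11] P1: load  L4 | P0:S(12), P1:S(12) | bus: BusRd,Flush
[12] P1: store L0 := 44 | P0:I, P1:M(44) | bus: BusUpgr
[13] P1: load  L0 | P0:I, P1:M(44) | bus: none
[14] P1: load  L0 | P0:I, P1:M(44) | bus: none
[15] P0: store L1 := 15 | P0:M(15), P1:I | bus: none
[16] P0: load  L0 | P0:S(44), P1:S(44) | bus: BusRd,Flush
[17] P0: load  L4 | P0:S(12), P1:S(12) | bus: none
[18] P0: load  L0 | P0:S(44), P1:S(44) | bus: none
[19] P0: load  L4 | P0:S(12), P1:S(12) | bus: none
[20] P1: store L3 := 19 | P0:I, P1:M(19) | bus: BusUpgr
[21] P0: load  L1 | P0:M(15), P1:I | bus: none
[22] P1: store L0 := 75 | P0:I, P1:M(75) | bus: BusUpgr
[23] P1: load  L1 | P0:S(15), P1:S(15) | bus: BusRd,Flush

invalidations = 2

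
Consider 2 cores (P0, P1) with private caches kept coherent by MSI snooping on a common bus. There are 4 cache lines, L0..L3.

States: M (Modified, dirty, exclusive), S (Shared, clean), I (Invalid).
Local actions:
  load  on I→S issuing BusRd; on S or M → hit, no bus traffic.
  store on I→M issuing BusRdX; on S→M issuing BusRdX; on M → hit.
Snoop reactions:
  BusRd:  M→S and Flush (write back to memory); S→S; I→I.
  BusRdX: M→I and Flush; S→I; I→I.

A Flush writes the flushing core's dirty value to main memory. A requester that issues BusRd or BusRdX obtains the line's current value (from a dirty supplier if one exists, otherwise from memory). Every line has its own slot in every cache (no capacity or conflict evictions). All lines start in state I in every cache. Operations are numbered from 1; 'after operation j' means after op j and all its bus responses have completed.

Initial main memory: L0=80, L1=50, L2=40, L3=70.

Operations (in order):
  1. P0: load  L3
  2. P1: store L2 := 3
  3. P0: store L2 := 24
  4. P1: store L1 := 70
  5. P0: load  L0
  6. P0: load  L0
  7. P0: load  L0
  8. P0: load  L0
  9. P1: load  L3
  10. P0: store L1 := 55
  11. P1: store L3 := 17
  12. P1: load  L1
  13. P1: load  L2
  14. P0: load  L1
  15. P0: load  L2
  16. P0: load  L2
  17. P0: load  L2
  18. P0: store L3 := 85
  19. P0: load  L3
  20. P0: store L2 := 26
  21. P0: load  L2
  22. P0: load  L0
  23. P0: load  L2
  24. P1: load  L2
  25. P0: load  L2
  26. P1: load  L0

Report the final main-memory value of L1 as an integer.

memory[L1] = 55

step 1: P0: load  L3  ⟶  SI  (L3)  txn=BusRd  M[L3]=70
step 2: P1: store L2 := 3  ⟶  IM  (L2)  txn=BusRdX  M[L2]=40
step 3: P0: store L2 := 24  ⟶  MI  (L2)  txn=BusRdX+Flush  M[L2]=3
step 4: P1: store L1 := 70  ⟶  IM  (L1)  txn=BusRdX  M[L1]=50
step 5: P0: load  L0  ⟶  SI  (L0)  txn=BusRd  M[L0]=80
step 6: P0: load  L0  ⟶  SI  (L0)  txn=∅  M[L0]=80
step 7: P0: load  L0  ⟶  SI  (L0)  txn=∅  M[L0]=80
step 8: P0: load  L0  ⟶  SI  (L0)  txn=∅  M[L0]=80
step 9: P1: load  L3  ⟶  SS  (L3)  txn=BusRd  M[L3]=70
step 10: P0: store L1 := 55  ⟶  MI  (L1)  txn=BusRdX+Flush  M[L1]=70
step 11: P1: store L3 := 17  ⟶  IM  (L3)  txn=BusRdX  M[L3]=70
step 12: P1: load  L1  ⟶  SS  (L1)  txn=BusRd+Flush  M[L1]=55
step 13: P1: load  L2  ⟶  SS  (L2)  txn=BusRd+Flush  M[L2]=24
step 14: P0: load  L1  ⟶  SS  (L1)  txn=∅  M[L1]=55
step 15: P0: load  L2  ⟶  SS  (L2)  txn=∅  M[L2]=24
step 16: P0: load  L2  ⟶  SS  (L2)  txn=∅  M[L2]=24
step 17: P0: load  L2  ⟶  SS  (L2)  txn=∅  M[L2]=24
step 18: P0: store L3 := 85  ⟶  MI  (L3)  txn=BusRdX+Flush  M[L3]=17
step 19: P0: load  L3  ⟶  MI  (L3)  txn=∅  M[L3]=17
step 20: P0: store L2 := 26  ⟶  MI  (L2)  txn=BusRdX  M[L2]=24
step 21: P0: load  L2  ⟶  MI  (L2)  txn=∅  M[L2]=24
step 22: P0: load  L0  ⟶  SI  (L0)  txn=∅  M[L0]=80
step 23: P0: load  L2  ⟶  MI  (L2)  txn=∅  M[L2]=24
step 24: P1: load  L2  ⟶  SS  (L2)  txn=BusRd+Flush  M[L2]=26
step 25: P0: load  L2  ⟶  SS  (L2)  txn=∅  M[L2]=26
step 26: P1: load  L0  ⟶  SS  (L0)  txn=BusRd  M[L0]=80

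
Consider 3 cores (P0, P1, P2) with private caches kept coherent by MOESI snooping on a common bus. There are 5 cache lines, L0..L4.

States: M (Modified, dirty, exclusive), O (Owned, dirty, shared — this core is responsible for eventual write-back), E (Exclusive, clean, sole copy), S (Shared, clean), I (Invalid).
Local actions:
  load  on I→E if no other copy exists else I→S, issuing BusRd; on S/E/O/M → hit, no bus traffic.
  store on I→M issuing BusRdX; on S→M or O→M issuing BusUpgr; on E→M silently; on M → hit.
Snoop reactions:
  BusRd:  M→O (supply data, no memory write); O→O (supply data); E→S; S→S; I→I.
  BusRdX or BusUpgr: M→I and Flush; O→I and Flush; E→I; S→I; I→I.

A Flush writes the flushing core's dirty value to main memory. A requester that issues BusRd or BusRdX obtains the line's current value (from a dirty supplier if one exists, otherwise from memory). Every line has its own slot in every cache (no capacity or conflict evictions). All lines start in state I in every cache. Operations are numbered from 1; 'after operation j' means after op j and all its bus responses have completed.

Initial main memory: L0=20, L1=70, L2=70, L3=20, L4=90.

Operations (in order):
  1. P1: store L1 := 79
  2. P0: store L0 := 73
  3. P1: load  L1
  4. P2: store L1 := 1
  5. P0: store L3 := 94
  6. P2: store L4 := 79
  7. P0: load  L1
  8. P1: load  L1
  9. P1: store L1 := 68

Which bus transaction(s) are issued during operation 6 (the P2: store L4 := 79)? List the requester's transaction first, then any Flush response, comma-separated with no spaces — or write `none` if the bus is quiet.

[1] P1: store L1 := 79 | P0:I, P1:M(79), P2:I | bus: BusRdX
[2] P0: store L0 := 73 | P0:M(73), P1:I, P2:I | bus: BusRdX
[3] P1: load  L1 | P0:I, P1:M(79), P2:I | bus: none
[4] P2: store L1 := 1 | P0:I, P1:I, P2:M(1) | bus: BusRdX,Flush
[5] P0: store L3 := 94 | P0:M(94), P1:I, P2:I | bus: BusRdX
[6] P2: store L4 := 79 | P0:I, P1:I, P2:M(79) | bus: BusRdX
[7] P0: load  L1 | P0:S(1), P1:I, P2:O(1) | bus: BusRd
[8] P1: load  L1 | P0:S(1), P1:S(1), P2:O(1) | bus: BusRd
[9] P1: store L1 := 68 | P0:I, P1:M(68), P2:I | bus: BusUpgr,Flush

bus = BusRdX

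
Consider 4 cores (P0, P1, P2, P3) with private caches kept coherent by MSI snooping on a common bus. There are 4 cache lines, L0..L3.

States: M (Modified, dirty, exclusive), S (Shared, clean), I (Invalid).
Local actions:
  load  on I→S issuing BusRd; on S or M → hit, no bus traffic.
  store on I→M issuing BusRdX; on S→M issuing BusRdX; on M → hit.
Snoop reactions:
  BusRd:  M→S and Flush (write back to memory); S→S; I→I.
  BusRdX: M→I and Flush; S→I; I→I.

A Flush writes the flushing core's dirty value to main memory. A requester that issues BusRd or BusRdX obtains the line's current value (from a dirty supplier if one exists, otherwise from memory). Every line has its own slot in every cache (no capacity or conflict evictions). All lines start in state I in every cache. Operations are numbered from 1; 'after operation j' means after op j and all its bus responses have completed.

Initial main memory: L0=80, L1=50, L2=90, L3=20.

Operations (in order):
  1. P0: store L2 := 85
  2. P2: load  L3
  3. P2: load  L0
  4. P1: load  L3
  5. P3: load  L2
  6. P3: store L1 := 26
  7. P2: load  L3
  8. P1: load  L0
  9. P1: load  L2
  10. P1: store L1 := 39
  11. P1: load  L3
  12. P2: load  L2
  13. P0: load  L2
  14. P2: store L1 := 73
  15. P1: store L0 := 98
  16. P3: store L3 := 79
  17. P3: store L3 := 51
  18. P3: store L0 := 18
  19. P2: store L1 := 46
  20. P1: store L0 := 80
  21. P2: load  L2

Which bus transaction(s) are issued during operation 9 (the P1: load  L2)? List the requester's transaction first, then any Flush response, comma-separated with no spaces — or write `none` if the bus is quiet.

1. P0: store L2 := 85  bus=[BusRdX]  L2: P0=M P1=I P2=I P3=I  mem[L2]=90
2. P2: load  L3  bus=[BusRd]  L3: P0=I P1=I P2=S P3=I  mem[L3]=20
3. P2: load  L0  bus=[BusRd]  L0: P0=I P1=I P2=S P3=I  mem[L0]=80
4. P1: load  L3  bus=[BusRd]  L3: P0=I P1=S P2=S P3=I  mem[L3]=20
5. P3: load  L2  bus=[BusRd,Flush]  L2: P0=S P1=I P2=I P3=S  mem[L2]=85
6. P3: store L1 := 26  bus=[BusRdX]  L1: P0=I P1=I P2=I P3=M  mem[L1]=50
7. P2: load  L3  bus=[-]  L3: P0=I P1=S P2=S P3=I  mem[L3]=20
8. P1: load  L0  bus=[BusRd]  L0: P0=I P1=S P2=S P3=I  mem[L0]=80
9. P1: load  L2  bus=[BusRd]  L2: P0=S P1=S P2=I P3=S  mem[L2]=85
10. P1: store L1 := 39  bus=[BusRdX,Flush]  L1: P0=I P1=M P2=I P3=I  mem[L1]=26
11. P1: load  L3  bus=[-]  L3: P0=I P1=S P2=S P3=I  mem[L3]=20
12. P2: load  L2  bus=[BusRd]  L2: P0=S P1=S P2=S P3=S  mem[L2]=85
13. P0: load  L2  bus=[-]  L2: P0=S P1=S P2=S P3=S  mem[L2]=85
14. P2: store L1 := 73  bus=[BusRdX,Flush]  L1: P0=I P1=I P2=M P3=I  mem[L1]=39
15. P1: store L0 := 98  bus=[BusRdX]  L0: P0=I P1=M P2=I P3=I  mem[L0]=80
16. P3: store L3 := 79  bus=[BusRdX]  L3: P0=I P1=I P2=I P3=M  mem[L3]=20
17. P3: store L3 := 51  bus=[-]  L3: P0=I P1=I P2=I P3=M  mem[L3]=20
18. P3: store L0 := 18  bus=[BusRdX,Flush]  L0: P0=I P1=I P2=I P3=M  mem[L0]=98
19. P2: store L1 := 46  bus=[-]  L1: P0=I P1=I P2=M P3=I  mem[L1]=39
20. P1: store L0 := 80  bus=[BusRdX,Flush]  L0: P0=I P1=M P2=I P3=I  mem[L0]=18
21. P2: load  L2  bus=[-]  L2: P0=S P1=S P2=S P3=S  mem[L2]=85

bus = BusRd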